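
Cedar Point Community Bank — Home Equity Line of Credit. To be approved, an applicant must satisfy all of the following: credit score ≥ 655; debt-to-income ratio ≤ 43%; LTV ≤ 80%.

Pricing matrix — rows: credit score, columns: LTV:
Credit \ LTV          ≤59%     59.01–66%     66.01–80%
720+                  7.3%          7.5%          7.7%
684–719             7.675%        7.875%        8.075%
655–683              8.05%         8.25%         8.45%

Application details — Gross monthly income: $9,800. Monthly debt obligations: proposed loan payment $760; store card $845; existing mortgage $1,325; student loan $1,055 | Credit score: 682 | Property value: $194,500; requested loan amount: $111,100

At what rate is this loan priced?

Credit score 682 ≥ 655; Total monthly debts = (760 + 845 + 1,325 + 1,055) = 3,985. DTI = 3,985/9,800 = 40.7% ≤ 43%
LTV: 111,100 ÷ 194,500 = 57.1%, within 80% cap
Row: 682 falls in 655–683. Column: 57.1% falls in ≤59%. Rate = 8.05%.

8.05%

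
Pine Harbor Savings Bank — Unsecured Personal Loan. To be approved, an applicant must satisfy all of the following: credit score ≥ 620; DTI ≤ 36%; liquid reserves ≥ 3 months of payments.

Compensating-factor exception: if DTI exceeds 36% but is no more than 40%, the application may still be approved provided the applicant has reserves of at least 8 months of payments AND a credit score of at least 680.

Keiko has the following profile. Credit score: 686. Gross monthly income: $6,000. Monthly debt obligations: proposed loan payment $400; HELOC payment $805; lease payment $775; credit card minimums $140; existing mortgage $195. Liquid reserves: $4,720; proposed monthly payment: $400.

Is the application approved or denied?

Approved

Credit score 686 ≥ 620 (meets base)
Total debts = (400 + 805 + 775 + 140 + 195) = 2,315. DTI = 2,315/6,000 = 38.6% > 36% — standard DTI limit exceeded.
Liquid reserves cover 4,720/400 = 11.8 months — ≥ 3 required
38.6% falls in the override range (36%–40%), so the compensating-factor test applies.
Override check — reserves: 11.8 mo (ok); score: 686 (ok).
Both override conditions satisfied; DTI exception granted.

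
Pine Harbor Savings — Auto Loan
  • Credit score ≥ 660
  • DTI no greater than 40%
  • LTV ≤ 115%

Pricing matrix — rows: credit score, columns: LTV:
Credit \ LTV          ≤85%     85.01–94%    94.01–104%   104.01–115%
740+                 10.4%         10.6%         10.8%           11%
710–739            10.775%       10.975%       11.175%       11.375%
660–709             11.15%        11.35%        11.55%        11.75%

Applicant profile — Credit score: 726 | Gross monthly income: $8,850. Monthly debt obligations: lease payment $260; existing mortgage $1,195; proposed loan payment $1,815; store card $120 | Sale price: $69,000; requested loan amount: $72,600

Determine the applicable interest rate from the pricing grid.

Credit score 726 ≥ 660; Total monthly debts = (260 + 1,195 + 1,815 + 120) = 3,390. DTI = 3,390/8,850 = 38.3% ≤ 40%
Loan-to-value = 72,600/69,000 = 105.2% — pass (115% max)
Row: 726 falls in 710–739. Column: 105.2% falls in 104.01–115%. Rate = 11.375%.

11.375%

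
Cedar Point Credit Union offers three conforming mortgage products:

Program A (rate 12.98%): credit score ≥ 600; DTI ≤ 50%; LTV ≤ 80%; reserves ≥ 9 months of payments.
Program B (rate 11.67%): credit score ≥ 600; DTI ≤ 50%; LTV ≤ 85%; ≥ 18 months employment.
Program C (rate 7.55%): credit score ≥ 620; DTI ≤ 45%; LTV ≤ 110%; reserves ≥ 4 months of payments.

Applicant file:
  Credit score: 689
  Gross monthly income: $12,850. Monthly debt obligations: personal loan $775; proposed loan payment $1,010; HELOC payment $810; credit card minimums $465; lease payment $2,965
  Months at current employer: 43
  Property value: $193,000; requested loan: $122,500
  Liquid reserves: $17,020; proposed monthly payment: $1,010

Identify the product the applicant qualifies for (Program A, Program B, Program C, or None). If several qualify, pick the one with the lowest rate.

Program B

Total debts = (775 + 1,010 + 810 + 465 + 2,965) = 6,025; DTI = 6,025/12,850 = 46.9%.
LTV = 122,500/193,000 = 63.5%.
Reserves = 17,020/1,010 = 16.9 months.
Program A: score 689 ≥ 600; DTI 46.9% ≤ 50%; LTV 63.5% ≤ 80%; reserves 16.9 ≥ 9 mo → qualifies.
Program B: score 689 ≥ 600; DTI 46.9% ≤ 50%; LTV 63.5% ≤ 85%; employment 43 ≥ 18 mo → qualifies.
Program C: score 689 ≥ 620; DTI 46.9% > 45%; LTV 63.5% ≤ 110%; reserves 16.9 ≥ 4 mo → does not qualify.
Qualifying: Program A, Program B. Lowest rate is 11.67% → Program B.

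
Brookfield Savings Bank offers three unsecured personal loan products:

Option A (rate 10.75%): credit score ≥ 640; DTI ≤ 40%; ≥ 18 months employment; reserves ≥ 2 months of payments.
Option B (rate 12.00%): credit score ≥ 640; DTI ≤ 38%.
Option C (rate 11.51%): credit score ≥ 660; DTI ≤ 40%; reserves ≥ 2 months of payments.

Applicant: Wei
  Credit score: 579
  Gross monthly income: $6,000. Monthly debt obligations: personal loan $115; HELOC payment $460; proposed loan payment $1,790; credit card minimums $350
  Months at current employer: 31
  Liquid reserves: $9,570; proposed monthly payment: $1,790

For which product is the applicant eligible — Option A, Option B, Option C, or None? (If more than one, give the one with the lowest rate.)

None

Total debts = (115 + 460 + 1,790 + 350) = 2,715; DTI = 2,715/6,000 = 45.2%.
Reserves = 9,570/1,790 = 5.3 months.
Option A: score 579 < 640; DTI 45.2% > 40%; employment 31 ≥ 18 mo; reserves 5.3 ≥ 2 mo → does not qualify.
Option B: score 579 < 640; DTI 45.2% > 38% → does not qualify.
Option C: score 579 < 660; DTI 45.2% > 40%; reserves 5.3 ≥ 2 mo → does not qualify.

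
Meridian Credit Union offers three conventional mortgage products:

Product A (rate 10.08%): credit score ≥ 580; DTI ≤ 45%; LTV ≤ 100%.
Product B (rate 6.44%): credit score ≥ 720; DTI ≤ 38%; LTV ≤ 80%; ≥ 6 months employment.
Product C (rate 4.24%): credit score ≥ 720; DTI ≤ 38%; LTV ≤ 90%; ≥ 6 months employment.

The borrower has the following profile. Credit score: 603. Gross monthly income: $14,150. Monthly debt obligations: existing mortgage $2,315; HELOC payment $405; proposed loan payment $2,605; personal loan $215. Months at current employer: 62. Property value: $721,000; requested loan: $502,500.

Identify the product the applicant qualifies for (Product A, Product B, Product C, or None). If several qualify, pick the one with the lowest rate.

Total debts = (2,315 + 405 + 2,605 + 215) = 5,540; DTI = 5,540/14,150 = 39.2%.
LTV = 502,500/721,000 = 69.7%.
Product A: score 603 ≥ 580; DTI 39.2% ≤ 45%; LTV 69.7% ≤ 100% → qualifies.
Product B: score 603 < 720; DTI 39.2% > 38%; LTV 69.7% ≤ 80%; employment 62 ≥ 6 mo → does not qualify.
Product C: score 603 < 720; DTI 39.2% > 38%; LTV 69.7% ≤ 90%; employment 62 ≥ 6 mo → does not qualify.

Product A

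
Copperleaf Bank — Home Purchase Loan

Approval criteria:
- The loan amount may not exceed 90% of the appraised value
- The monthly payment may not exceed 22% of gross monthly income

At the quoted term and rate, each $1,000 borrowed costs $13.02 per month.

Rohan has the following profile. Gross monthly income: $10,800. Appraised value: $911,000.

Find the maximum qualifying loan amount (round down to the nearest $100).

$182,400

Payment cap: 22% × $10,800 = $2,376/month.
At $13.02 per $1,000, that supports 2,376/13.02 × 1,000 ≈ $182,488 → $182,400.
LTV cap: 90% × $911,000 = $819,900 → $819,900.
Binding constraint: payment-to-income.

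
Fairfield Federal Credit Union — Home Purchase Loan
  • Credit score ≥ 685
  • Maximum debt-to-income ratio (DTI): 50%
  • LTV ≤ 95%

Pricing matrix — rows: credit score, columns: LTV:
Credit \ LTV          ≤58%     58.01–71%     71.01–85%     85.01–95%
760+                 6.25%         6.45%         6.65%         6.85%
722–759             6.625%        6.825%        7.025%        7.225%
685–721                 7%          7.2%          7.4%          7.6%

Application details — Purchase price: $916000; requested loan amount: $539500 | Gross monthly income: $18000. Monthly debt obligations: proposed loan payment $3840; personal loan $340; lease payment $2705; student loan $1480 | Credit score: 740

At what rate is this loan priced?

6.825%

Credit score 740 ≥ 685; Total monthly debts = (3,840 + 340 + 2,705 + 1,480) = 8,365. DTI: 8,365 ÷ 18,000 = 46.5%, within the 50% cap
LTV = 539,500/916,000 = 58.9% ≤ 95%
Credit 740 → row 722–759; LTV 58.9% → column 58.01–71%. Grid cell → 6.825%.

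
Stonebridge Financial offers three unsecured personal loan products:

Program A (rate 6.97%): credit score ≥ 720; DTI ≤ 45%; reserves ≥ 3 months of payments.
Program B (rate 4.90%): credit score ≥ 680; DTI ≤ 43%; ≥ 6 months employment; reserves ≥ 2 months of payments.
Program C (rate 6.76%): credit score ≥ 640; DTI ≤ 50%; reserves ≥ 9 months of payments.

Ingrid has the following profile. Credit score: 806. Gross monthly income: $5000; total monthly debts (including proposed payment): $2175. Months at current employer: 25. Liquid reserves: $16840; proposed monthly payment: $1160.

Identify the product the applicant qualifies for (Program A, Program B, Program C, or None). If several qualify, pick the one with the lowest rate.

DTI = 2,175/5,000 = 43.5%.
Reserves = 16,840/1,160 = 14.5 months.
Program A: score 806 ≥ 720; DTI 43.5% ≤ 45%; reserves 14.5 ≥ 3 mo → qualifies.
Program B: score 806 ≥ 680; DTI 43.5% > 43%; employment 25 ≥ 6 mo; reserves 14.5 ≥ 2 mo → does not qualify.
Program C: score 806 ≥ 640; DTI 43.5% ≤ 50%; reserves 14.5 ≥ 9 mo → qualifies.
Qualifying: Program A, Program C. Lowest rate is 6.76% → Program C.

Program C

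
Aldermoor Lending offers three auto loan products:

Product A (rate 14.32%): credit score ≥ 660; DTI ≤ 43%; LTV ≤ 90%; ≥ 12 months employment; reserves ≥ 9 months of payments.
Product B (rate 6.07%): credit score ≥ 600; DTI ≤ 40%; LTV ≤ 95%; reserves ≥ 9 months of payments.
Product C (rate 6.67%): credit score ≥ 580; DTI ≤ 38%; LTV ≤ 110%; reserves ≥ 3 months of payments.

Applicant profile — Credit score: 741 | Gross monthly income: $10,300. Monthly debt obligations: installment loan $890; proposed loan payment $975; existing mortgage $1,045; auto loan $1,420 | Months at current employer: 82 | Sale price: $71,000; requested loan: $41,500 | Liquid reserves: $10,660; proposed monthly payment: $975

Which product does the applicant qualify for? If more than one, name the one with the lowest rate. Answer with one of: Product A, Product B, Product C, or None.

Total debts = (890 + 975 + 1,045 + 1,420) = 4,330; DTI = 4,330/10,300 = 42%.
LTV = 41,500/71,000 = 58.5%.
Reserves = 10,660/975 = 10.9 months.
Product A: score 741 ≥ 660; DTI 42% ≤ 43%; LTV 58.5% ≤ 90%; employment 82 ≥ 12 mo; reserves 10.9 ≥ 9 mo → qualifies.
Product B: score 741 ≥ 600; DTI 42% > 40%; LTV 58.5% ≤ 95%; reserves 10.9 ≥ 9 mo → does not qualify.
Product C: score 741 ≥ 580; DTI 42% > 38%; LTV 58.5% ≤ 110%; reserves 10.9 ≥ 3 mo → does not qualify.

Product A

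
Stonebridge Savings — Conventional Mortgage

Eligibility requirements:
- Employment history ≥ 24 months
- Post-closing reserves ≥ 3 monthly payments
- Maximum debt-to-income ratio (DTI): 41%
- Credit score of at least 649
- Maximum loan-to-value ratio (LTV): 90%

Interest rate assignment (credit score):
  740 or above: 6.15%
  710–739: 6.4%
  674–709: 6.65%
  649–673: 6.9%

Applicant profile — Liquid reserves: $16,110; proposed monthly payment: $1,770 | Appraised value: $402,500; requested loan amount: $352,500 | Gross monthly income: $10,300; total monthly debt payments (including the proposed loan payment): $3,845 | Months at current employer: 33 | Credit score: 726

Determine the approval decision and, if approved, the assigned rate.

Credit score 726 ≥ 649 (meets minimum)
Employment 33 ≥ 24 months
Reserves: 16,110 ÷ 1,770 = 9.1 months (meets 3-month minimum)
DTI = 3,845/10,300 = 37.3% ≤ 41%
LTV: 352,500 ÷ 402,500 = 87.6%, within 90% cap
All requirements met. Score 726 falls in the 710–739 tier → 6.4%.

Approved at 6.4%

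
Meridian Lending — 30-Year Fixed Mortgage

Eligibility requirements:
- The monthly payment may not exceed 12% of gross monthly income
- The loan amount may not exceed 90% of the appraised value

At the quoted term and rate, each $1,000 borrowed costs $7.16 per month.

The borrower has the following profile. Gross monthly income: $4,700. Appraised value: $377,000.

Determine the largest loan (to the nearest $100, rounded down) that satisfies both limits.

$78,700

Payment cap: 12% × $4,700 = $564/month.
At $7.16 per $1,000, that supports 564/7.16 × 1,000 ≈ $78,770 → $78,700.
LTV cap: 90% × $377,000 = $339,300 → $339,300.
Binding constraint: payment-to-income.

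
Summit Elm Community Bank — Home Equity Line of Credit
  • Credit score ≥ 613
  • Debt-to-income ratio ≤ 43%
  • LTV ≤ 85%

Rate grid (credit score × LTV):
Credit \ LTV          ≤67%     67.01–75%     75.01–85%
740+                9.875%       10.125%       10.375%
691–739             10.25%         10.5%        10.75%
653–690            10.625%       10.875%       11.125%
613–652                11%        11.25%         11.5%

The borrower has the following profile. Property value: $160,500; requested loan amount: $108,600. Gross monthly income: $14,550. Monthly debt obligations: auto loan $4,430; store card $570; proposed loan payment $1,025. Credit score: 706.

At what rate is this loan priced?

Credit score 706 ≥ 613; Total monthly debts = (4,430 + 570 + 1,025) = 6,025. DTI = 6,025/14,550 = 41.4% ≤ 43%
LTV = 108,600/160,500 = 67.7% ≤ 85%
Score 706 is in the 691–739 band; LTV 67.7% is in the 67.01–75% band → 10.5%.

10.5%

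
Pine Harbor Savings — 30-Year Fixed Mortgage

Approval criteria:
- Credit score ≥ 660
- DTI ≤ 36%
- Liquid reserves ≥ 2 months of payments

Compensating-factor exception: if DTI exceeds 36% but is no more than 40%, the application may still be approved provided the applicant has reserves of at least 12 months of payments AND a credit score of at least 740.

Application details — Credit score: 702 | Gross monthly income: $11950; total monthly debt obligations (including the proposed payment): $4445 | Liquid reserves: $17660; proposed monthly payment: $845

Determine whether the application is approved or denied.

Denied

Credit score 702 ≥ 660 (meets base)
DTI = 4,445/11,950 = 37.2% > 36% — standard DTI limit exceeded.
Reserves: 17,660 ÷ 845 = 20.9 months (meets 2-month minimum)
DTI 37.2% is within the 36%–40% exception band; checking compensating factors.
Override check — reserves: 20.9 mo (ok); score: 702 (below 740).
Compensating-factor requirement not fully met.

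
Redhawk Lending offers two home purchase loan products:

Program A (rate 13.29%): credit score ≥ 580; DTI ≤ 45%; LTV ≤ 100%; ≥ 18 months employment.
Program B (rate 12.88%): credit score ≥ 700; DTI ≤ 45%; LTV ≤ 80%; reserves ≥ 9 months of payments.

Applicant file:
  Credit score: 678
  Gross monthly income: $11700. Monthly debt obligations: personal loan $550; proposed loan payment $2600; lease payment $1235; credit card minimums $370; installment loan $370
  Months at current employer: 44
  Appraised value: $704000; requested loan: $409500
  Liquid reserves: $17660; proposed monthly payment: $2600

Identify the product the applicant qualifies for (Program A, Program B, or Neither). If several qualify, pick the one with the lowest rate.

Total debts = (550 + 2,600 + 1,235 + 370 + 370) = 5,125; DTI = 5,125/11,700 = 43.8%.
LTV = 409,500/704,000 = 58.2%.
Reserves = 17,660/2,600 = 6.8 months.
Program A: score 678 ≥ 580; DTI 43.8% ≤ 45%; LTV 58.2% ≤ 100%; employment 44 ≥ 18 mo → qualifies.
Program B: score 678 < 700; DTI 43.8% ≤ 45%; LTV 58.2% ≤ 80%; reserves 6.8 < 9 mo → does not qualify.

Program A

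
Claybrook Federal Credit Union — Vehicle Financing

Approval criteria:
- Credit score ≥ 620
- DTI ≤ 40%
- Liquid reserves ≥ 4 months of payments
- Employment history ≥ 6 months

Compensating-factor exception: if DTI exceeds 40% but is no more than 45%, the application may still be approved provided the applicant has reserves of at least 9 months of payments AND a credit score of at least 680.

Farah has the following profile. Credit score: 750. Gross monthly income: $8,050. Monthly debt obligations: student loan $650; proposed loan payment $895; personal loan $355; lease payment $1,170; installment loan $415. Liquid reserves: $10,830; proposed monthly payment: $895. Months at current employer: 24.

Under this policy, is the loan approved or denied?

Approved

Credit score 750 ≥ 620 (meets base)
Total debts = (650 + 895 + 355 + 1,170 + 415) = 3,485. DTI: 3,485 ÷ 8,050 = 43.3%, over the 40% base limit.
Reserves = 10,830/895 = 12.1 months ≥ 4
Employment 24 ≥ 6 months
DTI 43.3% is within the 40%–45% exception band; checking compensating factors.
Override check — reserves: 12.1 mo (ok); score: 750 (ok).
Both override conditions satisfied; DTI exception granted.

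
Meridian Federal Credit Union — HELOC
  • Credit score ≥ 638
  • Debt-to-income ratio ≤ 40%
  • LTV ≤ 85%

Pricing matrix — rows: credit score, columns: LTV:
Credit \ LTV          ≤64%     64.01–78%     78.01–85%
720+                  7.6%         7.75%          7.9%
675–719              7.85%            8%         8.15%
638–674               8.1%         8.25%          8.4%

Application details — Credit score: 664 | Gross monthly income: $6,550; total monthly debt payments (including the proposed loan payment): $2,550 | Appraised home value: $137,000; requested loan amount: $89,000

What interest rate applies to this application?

Credit score 664 ≥ 638; Debt-to-income = 2,550/6,550 = 38.9% — meets 40% limit
Loan-to-value = 89,000/137,000 = 65% — pass (85% max)
Score 664 is in the 638–674 band; LTV 65% is in the 64.01–78% band → 8.25%.

8.25%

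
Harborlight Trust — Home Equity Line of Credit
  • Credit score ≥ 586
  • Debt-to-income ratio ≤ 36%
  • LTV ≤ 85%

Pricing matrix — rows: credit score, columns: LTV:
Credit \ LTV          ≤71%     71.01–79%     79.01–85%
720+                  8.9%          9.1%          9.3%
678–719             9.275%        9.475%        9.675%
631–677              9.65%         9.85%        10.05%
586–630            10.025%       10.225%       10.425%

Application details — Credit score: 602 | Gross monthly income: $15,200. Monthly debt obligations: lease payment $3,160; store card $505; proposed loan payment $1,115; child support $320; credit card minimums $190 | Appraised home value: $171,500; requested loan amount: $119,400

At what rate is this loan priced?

Credit score 602 ≥ 586; Total monthly debts = (3,160 + 505 + 1,115 + 320 + 190) = 5,290. DTI = 5,290/15,200 = 34.8% ≤ 36%
Loan-to-value = 119,400/171,500 = 69.6% — pass (85% max)
Score 602 is in the 586–630 band; LTV 69.6% is in the ≤71% band → 10.025%.

10.025%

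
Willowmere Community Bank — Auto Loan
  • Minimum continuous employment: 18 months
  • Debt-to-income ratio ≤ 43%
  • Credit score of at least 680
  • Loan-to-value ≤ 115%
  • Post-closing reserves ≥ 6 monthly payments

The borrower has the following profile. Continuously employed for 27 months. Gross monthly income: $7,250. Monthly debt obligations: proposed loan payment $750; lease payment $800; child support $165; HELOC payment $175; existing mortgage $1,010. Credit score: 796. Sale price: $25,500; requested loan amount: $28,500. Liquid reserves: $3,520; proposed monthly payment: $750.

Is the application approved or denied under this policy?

Employment 27 ≥ 18 months
Total monthly debts = (750 + 800 + 165 + 175 + 1,010) = 2,900. DTI = 2,900/7,250 = 40% ≤ 43%
Credit score 796 ≥ 680 (meets)
LTV: 28,500 ÷ 25,500 = 111.8%, within 115% cap
Reserves: 3,520 ÷ 750 = 4.7 months (below 6-month minimum)
Fails on reserves.

Denied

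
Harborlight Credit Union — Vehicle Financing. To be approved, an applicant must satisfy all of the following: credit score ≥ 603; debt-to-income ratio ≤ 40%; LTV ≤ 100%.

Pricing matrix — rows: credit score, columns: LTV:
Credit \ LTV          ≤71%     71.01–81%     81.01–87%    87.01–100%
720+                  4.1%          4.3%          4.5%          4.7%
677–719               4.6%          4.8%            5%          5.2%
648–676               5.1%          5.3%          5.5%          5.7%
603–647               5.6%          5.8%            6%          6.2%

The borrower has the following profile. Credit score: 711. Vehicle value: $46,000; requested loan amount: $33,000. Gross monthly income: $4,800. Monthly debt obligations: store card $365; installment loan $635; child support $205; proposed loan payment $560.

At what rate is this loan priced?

Credit score 711 ≥ 603; Total monthly debts = (365 + 635 + 205 + 560) = 1,765. DTI: 1,765 ÷ 4,800 = 36.8%, within the 40% cap
LTV = 33,000/46,000 = 71.7% ≤ 100%
Credit 711 → row 677–719; LTV 71.7% → column 71.01–81%. Grid cell → 4.8%.

4.8%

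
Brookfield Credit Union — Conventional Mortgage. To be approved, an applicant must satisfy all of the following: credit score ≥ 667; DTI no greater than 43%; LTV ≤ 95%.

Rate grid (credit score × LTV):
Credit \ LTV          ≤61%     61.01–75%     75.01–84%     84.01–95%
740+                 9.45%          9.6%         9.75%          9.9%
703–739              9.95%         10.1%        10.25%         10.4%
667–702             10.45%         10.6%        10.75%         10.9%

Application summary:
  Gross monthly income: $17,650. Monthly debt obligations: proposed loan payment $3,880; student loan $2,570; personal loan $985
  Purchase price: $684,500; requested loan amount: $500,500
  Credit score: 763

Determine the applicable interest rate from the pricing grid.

Credit score 763 ≥ 667; Total monthly debts = (3,880 + 2,570 + 985) = 7,435. DTI = 7,435/17,650 = 42.1% ≤ 43%
LTV = 500,500/684,500 = 73.1% ≤ 95%
Row: 763 falls in 740+. Column: 73.1% falls in 61.01–75%. Rate = 9.6%.

9.6%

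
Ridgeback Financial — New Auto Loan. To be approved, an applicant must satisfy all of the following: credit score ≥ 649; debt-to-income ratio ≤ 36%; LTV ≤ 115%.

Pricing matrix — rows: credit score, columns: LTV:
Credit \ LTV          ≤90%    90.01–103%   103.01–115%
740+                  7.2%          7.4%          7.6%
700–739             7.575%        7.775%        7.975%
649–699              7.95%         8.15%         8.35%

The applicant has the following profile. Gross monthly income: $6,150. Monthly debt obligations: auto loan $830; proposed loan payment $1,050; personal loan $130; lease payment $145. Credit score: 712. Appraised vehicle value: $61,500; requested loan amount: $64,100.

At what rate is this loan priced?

Credit score 712 ≥ 649; Total monthly debts = (830 + 1,050 + 130 + 145) = 2,155. DTI = 2,155/6,150 = 35% ≤ 36%
LTV: 64,100 ÷ 61,500 = 104.2%, within 115% cap
Score 712 is in the 700–739 band; LTV 104.2% is in the 103.01–115% band → 7.975%.

7.975%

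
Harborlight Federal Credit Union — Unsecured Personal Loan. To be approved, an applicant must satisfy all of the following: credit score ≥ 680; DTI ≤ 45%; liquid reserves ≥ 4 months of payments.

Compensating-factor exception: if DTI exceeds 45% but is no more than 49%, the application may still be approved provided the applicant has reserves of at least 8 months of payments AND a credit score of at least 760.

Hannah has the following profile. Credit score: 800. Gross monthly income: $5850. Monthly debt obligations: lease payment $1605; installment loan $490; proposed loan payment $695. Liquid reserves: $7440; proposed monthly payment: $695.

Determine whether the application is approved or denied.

Approved

Credit score 800 ≥ 680 (meets base)
Total debts = (1,605 + 490 + 695) = 2,790. DTI = 2,790/5,850 = 47.7% > 45% — standard DTI limit exceeded.
Reserves: 7,440 ÷ 695 = 10.7 months (meets 4-month minimum)
47.7% falls in the override range (45%–49%), so the compensating-factor test applies.
Reserves 10.7 ≥ 8 months; credit score 800 ≥ 760.
Both compensating conditions met → exception applies.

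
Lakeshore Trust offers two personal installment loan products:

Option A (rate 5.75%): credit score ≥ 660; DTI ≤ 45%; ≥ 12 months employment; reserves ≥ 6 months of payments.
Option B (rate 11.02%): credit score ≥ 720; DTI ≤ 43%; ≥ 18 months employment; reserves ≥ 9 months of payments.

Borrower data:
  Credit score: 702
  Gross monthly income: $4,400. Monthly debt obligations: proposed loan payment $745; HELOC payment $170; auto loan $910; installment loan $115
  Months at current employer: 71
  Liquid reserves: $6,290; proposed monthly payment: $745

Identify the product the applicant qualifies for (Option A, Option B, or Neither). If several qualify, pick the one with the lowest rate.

Total debts = (745 + 170 + 910 + 115) = 1,940; DTI = 1,940/4,400 = 44.1%.
Reserves = 6,290/745 = 8.4 months.
Option A: score 702 ≥ 660; DTI 44.1% ≤ 45%; employment 71 ≥ 12 mo; reserves 8.4 ≥ 6 mo → qualifies.
Option B: score 702 < 720; DTI 44.1% > 43%; employment 71 ≥ 18 mo; reserves 8.4 < 9 mo → does not qualify.

Option A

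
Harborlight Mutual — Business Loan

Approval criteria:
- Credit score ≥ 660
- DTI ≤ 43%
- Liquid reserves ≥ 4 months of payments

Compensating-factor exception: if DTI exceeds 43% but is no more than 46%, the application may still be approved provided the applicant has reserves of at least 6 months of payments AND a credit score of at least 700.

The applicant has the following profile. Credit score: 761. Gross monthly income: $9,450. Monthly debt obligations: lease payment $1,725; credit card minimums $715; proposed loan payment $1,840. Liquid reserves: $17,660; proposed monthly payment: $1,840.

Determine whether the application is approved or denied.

Credit score 761 ≥ 660 (meets base)
Total debts = (1,725 + 715 + 1,840) = 4,280. DTI: 4,280 ÷ 9,450 = 45.3%, over the 43% base limit.
Reserves: 17,660 ÷ 1,840 = 9.6 months (meets 4-month minimum)
DTI 45.3% is within the 43%–46% exception band; checking compensating factors.
Override check — reserves: 9.6 mo (ok); score: 761 (ok).
Both compensating conditions met → exception applies.

Approved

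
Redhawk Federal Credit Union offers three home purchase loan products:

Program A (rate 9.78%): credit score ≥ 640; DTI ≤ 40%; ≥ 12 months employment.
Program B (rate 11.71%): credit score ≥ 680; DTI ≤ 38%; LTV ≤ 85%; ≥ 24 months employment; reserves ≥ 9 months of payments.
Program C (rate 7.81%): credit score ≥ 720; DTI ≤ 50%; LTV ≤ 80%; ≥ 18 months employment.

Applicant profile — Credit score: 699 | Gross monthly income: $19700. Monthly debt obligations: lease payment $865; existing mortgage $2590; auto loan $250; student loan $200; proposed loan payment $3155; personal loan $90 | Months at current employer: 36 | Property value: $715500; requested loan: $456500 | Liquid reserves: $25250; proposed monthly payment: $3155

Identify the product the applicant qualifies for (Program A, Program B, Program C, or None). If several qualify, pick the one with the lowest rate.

Total debts = (865 + 2,590 + 250 + 200 + 3,155 + 90) = 7,150; DTI = 7,150/19,700 = 36.3%.
LTV = 456,500/715,500 = 63.8%.
Reserves = 25,250/3,155 = 8.0 months.
Program A: score 699 ≥ 640; DTI 36.3% ≤ 40%; employment 36 ≥ 12 mo → qualifies.
Program B: score 699 ≥ 680; DTI 36.3% ≤ 38%; LTV 63.8% ≤ 85%; employment 36 ≥ 24 mo; reserves 8.0 < 9 mo → does not qualify.
Program C: score 699 < 720; DTI 36.3% ≤ 50%; LTV 63.8% ≤ 80%; employment 36 ≥ 18 mo → does not qualify.

Program A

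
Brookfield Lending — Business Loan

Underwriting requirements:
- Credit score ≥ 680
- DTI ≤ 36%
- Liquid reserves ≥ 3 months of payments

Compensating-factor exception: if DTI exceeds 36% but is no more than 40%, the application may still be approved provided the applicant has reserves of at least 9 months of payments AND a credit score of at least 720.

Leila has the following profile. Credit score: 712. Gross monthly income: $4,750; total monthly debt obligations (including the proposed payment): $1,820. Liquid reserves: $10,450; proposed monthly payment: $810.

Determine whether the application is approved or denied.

Credit score 712 ≥ 680 (meets base)
DTI = 1,820/4,750 = 38.3% > 36% — standard DTI limit exceeded.
Reserves: 10,450 ÷ 810 = 12.9 months (meets 3-month minimum)
38.3% falls in the override range (36%–40%), so the compensating-factor test applies.
Reserves 12.9 ≥ 9 months; credit score 712 < 720.
Compensating-factor requirement not fully met.

Denied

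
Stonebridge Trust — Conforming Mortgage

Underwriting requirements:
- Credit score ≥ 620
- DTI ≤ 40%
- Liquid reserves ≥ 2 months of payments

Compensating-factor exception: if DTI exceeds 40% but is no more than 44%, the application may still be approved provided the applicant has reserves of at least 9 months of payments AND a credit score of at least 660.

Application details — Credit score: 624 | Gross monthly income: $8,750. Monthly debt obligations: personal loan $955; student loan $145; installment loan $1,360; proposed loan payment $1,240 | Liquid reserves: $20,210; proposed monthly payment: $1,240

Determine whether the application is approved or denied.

Credit score 624 ≥ 620 (meets base)
Total debts = (955 + 145 + 1,360 + 1,240) = 3,700. DTI: 3,700 ÷ 8,750 = 42.3%, over the 40% base limit.
Reserves: 20,210 ÷ 1,240 = 16.3 months (meets 2-month minimum)
DTI 42.3% is within the 40%–44% exception band; checking compensating factors.
Reserves 16.3 ≥ 9 months; credit score 624 < 660.
Override conditions not both satisfied; exception does not apply.

Denied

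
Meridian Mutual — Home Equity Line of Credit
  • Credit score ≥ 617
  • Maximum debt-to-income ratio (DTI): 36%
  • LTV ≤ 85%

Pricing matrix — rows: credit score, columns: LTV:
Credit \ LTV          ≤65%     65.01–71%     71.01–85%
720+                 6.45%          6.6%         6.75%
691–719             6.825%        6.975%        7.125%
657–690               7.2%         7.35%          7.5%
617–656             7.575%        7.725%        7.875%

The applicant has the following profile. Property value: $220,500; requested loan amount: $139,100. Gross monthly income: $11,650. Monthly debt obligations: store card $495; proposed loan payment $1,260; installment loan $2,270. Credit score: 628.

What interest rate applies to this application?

Credit score 628 ≥ 617; Total monthly debts = (495 + 1,260 + 2,270) = 4,025. DTI: 4,025 ÷ 11,650 = 34.5%, within the 36% cap
Loan-to-value = 139,100/220,500 = 63.1% — pass (85% max)
Credit 628 → row 617–656; LTV 63.1% → column ≤65%. Grid cell → 7.575%.

7.575%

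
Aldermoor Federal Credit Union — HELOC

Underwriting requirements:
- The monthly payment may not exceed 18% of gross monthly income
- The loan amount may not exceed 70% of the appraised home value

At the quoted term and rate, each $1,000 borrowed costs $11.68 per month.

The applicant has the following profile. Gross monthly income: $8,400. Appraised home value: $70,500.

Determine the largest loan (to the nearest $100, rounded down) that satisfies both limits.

$49,300

Payment cap: 18% × $8,400 = $1,512/month.
At $11.68 per $1,000, that supports 1,512/11.68 × 1,000 ≈ $129,452 → $129,400.
LTV cap: 70% × $70,500 = $49,350 → $49,300.
Binding constraint: loan-to-value.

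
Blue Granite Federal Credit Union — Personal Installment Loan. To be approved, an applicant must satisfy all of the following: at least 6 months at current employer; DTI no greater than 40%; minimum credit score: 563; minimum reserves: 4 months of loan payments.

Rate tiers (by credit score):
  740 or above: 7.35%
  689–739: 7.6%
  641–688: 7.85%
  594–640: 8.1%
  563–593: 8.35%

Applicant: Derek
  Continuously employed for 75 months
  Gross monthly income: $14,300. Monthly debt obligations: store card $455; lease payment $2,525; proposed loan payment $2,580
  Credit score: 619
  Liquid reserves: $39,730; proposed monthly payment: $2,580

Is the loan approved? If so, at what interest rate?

Credit score 619 ≥ 563 (meets minimum)
Total monthly debts = (455 + 2,525 + 2,580) = 5,560. Debt-to-income = 5,560/14,300 = 38.9% — meets 40% limit
Reserves = 39,730/2,580 = 15.4 months ≥ 4
Employment 75 ≥ 6 months
All requirements met. Score 619 falls in the 594–640 tier → 8.1%.

Approved at 8.1%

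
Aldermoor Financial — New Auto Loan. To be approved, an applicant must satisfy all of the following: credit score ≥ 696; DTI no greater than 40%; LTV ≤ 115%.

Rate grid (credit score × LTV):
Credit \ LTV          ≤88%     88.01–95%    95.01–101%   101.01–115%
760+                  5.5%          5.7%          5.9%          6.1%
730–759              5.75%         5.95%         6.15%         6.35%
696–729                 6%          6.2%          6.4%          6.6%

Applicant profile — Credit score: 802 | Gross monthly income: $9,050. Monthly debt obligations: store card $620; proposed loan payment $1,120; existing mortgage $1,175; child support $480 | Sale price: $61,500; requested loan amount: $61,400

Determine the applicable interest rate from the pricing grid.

5.9%

Credit score 802 ≥ 696; Total monthly debts = (620 + 1,120 + 1,175 + 480) = 3,395. DTI = 3,395/9,050 = 37.5% ≤ 40%
Loan-to-value = 61,400/61,500 = 99.8% — pass (115% max)
Score 802 is in the 760+ band; LTV 99.8% is in the 95.01–101% band → 5.9%.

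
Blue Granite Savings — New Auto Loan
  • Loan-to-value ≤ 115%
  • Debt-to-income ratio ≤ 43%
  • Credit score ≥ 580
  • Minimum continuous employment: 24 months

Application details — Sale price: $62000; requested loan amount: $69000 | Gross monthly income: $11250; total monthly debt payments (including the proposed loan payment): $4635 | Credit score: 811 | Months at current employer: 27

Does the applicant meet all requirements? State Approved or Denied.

Approved

Loan-to-value = 69,000/62,000 = 111.3% — pass (115% max)
Debt-to-income = 4,635/11,250 = 41.2% — meets 43% limit
Credit score 811 ≥ 580 (meets)
Employment 27 ≥ 24 months
All criteria satisfied.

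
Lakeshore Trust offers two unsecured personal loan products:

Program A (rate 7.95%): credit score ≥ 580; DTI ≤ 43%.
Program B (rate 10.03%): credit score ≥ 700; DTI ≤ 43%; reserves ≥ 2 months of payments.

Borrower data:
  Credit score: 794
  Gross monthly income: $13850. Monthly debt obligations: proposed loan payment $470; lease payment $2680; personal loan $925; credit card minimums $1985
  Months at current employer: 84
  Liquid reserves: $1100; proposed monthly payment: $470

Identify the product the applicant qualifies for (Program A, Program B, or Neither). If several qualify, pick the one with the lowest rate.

Total debts = (470 + 2,680 + 925 + 1,985) = 6,060; DTI = 6,060/13,850 = 43.8%.
Reserves = 1,100/470 = 2.3 months.
Program A: score 794 ≥ 580; DTI 43.8% > 43% → does not qualify.
Program B: score 794 ≥ 700; DTI 43.8% > 43%; reserves 2.3 ≥ 2 mo → does not qualify.

Neither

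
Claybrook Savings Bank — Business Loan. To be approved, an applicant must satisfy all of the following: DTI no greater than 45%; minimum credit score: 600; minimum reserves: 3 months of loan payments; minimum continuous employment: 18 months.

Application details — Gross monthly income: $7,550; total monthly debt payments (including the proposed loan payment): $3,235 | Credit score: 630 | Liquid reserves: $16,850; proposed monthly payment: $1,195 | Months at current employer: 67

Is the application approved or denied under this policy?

DTI = 3,235/7,550 = 42.8% ≤ 45%
Credit score 630 ≥ 600 (meets)
Reserves: 16,850 ÷ 1,195 = 14.1 months (meets 3-month minimum)
Employment 67 ≥ 18 months
All criteria satisfied.

Approved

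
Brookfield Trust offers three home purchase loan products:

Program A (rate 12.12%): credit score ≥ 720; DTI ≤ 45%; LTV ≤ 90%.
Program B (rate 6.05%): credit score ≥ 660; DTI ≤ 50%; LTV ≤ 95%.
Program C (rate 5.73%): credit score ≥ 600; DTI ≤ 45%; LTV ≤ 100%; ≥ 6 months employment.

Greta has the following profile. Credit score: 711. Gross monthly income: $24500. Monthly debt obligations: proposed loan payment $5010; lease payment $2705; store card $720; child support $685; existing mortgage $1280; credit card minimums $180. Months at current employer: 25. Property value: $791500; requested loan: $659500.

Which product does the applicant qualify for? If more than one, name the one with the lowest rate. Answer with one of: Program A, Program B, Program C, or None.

Total debts = (5,010 + 2,705 + 720 + 685 + 1,280 + 180) = 10,580; DTI = 10,580/24,500 = 43.2%.
LTV = 659,500/791,500 = 83.3%.
Program A: score 711 < 720; DTI 43.2% ≤ 45%; LTV 83.3% ≤ 90% → does not qualify.
Program B: score 711 ≥ 660; DTI 43.2% ≤ 50%; LTV 83.3% ≤ 95% → qualifies.
Program C: score 711 ≥ 600; DTI 43.2% ≤ 45%; LTV 83.3% ≤ 100%; employment 25 ≥ 6 mo → qualifies.
Qualifying: Program B, Program C. Lowest rate is 5.73% → Program C.

Program C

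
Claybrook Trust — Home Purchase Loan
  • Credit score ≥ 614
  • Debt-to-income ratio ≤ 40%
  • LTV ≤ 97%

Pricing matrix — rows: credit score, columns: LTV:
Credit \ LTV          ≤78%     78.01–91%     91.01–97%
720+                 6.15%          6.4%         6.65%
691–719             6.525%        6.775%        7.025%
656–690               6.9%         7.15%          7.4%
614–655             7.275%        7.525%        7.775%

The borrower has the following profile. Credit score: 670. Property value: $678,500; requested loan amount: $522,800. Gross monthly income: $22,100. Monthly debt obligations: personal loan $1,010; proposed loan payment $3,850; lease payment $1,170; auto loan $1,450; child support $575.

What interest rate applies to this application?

Credit score 670 ≥ 614; Total monthly debts = (1,010 + 3,850 + 1,170 + 1,450 + 575) = 8,055. DTI = 8,055/22,100 = 36.4% ≤ 40%
Loan-to-value = 522,800/678,500 = 77.1% — pass (97% max)
Credit 670 → row 656–690; LTV 77.1% → column ≤78%. Grid cell → 6.9%.

6.9%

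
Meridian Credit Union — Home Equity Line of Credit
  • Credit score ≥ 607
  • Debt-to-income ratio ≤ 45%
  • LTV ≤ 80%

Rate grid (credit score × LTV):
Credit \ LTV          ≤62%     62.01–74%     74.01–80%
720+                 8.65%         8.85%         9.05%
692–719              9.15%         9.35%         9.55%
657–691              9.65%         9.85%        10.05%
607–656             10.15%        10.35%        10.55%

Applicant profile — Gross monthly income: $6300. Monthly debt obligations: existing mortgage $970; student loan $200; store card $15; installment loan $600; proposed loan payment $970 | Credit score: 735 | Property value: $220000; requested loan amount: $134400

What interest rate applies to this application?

Credit score 735 ≥ 607; Total monthly debts = (970 + 200 + 15 + 600 + 970) = 2,755. DTI = 2,755/6,300 = 43.7% ≤ 45%
Loan-to-value = 134,400/220,000 = 61.1% — pass (80% max)
Row: 735 falls in 720+. Column: 61.1% falls in ≤62%. Rate = 8.65%.

8.65%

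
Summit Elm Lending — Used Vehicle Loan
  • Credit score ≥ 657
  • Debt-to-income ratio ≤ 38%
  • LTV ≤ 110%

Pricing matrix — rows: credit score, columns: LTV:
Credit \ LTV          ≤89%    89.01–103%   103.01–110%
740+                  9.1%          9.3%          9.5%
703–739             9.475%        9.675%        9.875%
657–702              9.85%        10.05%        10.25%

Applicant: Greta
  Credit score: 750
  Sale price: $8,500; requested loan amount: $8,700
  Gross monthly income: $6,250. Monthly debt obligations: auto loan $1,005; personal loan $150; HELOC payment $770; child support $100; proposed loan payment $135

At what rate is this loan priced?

9.3%

Credit score 750 ≥ 657; Total monthly debts = (1,005 + 150 + 770 + 100 + 135) = 2,160. DTI = 2,160/6,250 = 34.6% ≤ 38%
Loan-to-value = 8,700/8,500 = 102.4% — pass (110% max)
Credit 750 → row 740+; LTV 102.4% → column 89.01–103%. Grid cell → 9.3%.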